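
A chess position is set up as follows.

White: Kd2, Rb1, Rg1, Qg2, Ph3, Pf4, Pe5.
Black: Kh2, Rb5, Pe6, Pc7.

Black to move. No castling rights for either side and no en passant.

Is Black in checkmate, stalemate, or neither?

Black to move; black king on h2.
In check: yes, from the white queen on g2.
King squares — g1: attacked by Rb1; h1: attacked by Rg1; g2: attacked by Rg1; g3: attacked by Qg2; h3: attacked by Qg2.
Legal moves for Black: none.
In check with no legal moves → checkmate.

checkmate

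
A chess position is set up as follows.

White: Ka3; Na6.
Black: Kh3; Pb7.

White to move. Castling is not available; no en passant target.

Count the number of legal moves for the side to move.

White to move; king on a3.
In check: no.
Legal moves: Nb8, Nc7, Nc5, Nb4, Kb4, Ka4, Kb3, Kb2, Ka2.
Count: 9.

9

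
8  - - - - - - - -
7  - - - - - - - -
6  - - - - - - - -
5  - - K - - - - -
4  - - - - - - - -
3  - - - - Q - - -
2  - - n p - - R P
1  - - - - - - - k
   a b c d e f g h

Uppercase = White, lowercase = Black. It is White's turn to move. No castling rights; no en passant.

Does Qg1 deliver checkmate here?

After Qg1: black king on h1; in check: yes, from the white queen on g1.
King squares — g1: attacked by Rg2; g2: attacked by Qg1; h2: attacked by Qg1.
Black has no legal moves → checkmate.

yes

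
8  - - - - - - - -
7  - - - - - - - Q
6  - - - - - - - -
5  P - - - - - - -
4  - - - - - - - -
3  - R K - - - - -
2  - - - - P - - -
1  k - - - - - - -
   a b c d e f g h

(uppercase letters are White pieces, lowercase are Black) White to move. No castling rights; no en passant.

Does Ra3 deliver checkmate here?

After Ra3: black king on a1; in check: yes, from the white rook on a3.
King squares — b1: attacked by Qh7; a2: attacked by Ra3; b2: attacked by Kc3.
Black has no legal moves → checkmate.

yes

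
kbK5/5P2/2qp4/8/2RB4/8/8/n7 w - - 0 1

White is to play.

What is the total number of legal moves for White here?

2

White to move; king on c8.
In check: yes, from the black queen on c6.
Legal moves: Kd8, Rxc6.
Count: 2.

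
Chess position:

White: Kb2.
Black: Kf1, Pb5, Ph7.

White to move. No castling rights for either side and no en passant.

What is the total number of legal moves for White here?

White to move; king on b2.
In check: no.
Legal moves: Kc3, Kb3, Ka3, Kc2, Ka2, Kc1, Kb1, Ka1.
Count: 8.

8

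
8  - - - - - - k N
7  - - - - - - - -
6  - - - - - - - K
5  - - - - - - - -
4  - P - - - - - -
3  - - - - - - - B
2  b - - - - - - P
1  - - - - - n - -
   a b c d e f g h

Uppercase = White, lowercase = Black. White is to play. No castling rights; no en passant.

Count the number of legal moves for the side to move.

White to move; king on h6.
In check: no.
Legal moves: Nf7, Ng6, Kg6, Kh5, Kg5, Bc8, Bd7, Be6+, Bf5, Bg4, Bg2, Bxf1, b5.
Count: 13.

13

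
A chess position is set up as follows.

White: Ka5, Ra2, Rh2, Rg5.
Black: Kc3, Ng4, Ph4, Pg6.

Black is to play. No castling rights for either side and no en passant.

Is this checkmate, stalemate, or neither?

neither

Black to move; black king on c3.
In check: no.
Legal moves for Black: Nh6, Nf6, Ne5, Ne3, Nxh2, Nf2, Kd4, Kc4, Kd3, Kb3, h3.
Black has 11 legal moves and is not in check → neither.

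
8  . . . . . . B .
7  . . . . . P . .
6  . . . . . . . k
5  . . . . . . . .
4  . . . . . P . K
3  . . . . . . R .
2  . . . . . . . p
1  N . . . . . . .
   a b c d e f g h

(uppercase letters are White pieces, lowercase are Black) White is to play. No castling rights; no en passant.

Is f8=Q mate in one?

After f8=Q: black king on h6; in check: yes, from the white queen on f8.
King squares — g5: attacked by Rg3; h5: attacked by Kh4; g6: attacked by Rg3; g7: attacked by Rg3; h7: attacked by Bg8.
Black has no legal moves → checkmate.

yes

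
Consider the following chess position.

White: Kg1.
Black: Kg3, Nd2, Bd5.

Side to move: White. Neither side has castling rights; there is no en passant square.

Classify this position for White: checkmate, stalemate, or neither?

White to move; white king on g1.
In check: no.
King squares — f1: attacked by Nd2; h1: attacked by Bd5; f2: attacked by Kg3; g2: attacked by Kg3; h2: attacked by Kg3.
Legal moves for White: none.
Not in check and no legal moves → stalemate.

stalemate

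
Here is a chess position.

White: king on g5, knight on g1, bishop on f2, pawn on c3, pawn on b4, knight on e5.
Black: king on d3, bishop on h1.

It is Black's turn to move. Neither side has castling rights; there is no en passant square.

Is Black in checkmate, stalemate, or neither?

Black to move; black king on d3.
In check: yes, from the white knight on e5.
King squares — c2: available; d2: available; e2: attacked by Ng1; c3: available; e3: attacked by Bf2; c4: attacked by Ne5; d4: attacked by Bf2; e4: available.
Legal moves for Black: Ke4, Kxc3, Kd2, Kc2.
Black is in check but has 4 legal moves → neither.

neither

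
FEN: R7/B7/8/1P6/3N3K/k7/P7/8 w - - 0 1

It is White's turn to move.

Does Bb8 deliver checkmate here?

no

After Bb8: black king on a3; in check: yes, from the white rook on a8.
Black has 2 legal replies: Kb4, Kb2.
In check but a legal move exists → not checkmate.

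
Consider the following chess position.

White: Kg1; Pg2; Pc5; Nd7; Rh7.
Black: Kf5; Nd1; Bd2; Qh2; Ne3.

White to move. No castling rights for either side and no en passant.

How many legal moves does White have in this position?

White to move; king on g1.
In check: yes, from the black queen on h2.
Legal moves: Kxh2, Rxh2.
Count: 2.

2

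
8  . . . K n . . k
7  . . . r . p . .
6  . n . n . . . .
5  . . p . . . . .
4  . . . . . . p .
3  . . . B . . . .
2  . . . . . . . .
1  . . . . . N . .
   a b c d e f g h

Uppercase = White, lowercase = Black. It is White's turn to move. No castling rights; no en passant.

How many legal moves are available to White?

White to move; king on d8.
In check: yes, from the black rook on d7.
Legal moves: none.
Count: 0.

0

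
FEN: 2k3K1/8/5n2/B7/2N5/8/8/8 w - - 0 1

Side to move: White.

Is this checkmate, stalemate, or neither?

neither

White to move; white king on g8.
In check: yes, from the black knight on f6.
Legal moves for White: Kh8, Kf8, Kg7, Kf7.
White is in check but has 4 legal moves → neither.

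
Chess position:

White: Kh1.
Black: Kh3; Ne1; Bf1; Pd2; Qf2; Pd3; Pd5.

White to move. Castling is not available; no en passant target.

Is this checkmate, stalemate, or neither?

White to move; white king on h1.
In check: no.
King squares — g1: attacked by Qf2; g2: attacked by Ne1; h2: attacked by Qf2.
Legal moves for White: none.
Not in check and no legal moves → stalemate.

stalemate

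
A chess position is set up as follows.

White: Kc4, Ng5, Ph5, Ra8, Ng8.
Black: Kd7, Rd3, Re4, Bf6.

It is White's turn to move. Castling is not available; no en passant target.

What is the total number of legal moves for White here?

White to move; king on c4.
In check: yes, from the black rook on e4.
Legal moves: Kc5, Kb5, Kxd3, Nxe4.
Count: 4.

4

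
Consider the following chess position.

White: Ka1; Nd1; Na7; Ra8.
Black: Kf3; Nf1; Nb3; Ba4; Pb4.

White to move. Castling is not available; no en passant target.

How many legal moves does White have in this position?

White to move; king on a1.
In check: yes, from the black knight on b3.
Legal moves: Kb2, Ka2, Kb1.
Count: 3.

3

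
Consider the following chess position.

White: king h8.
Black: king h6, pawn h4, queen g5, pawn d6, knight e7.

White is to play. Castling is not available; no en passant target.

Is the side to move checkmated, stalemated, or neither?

stalemate

White to move; white king on h8.
In check: no.
King squares — g7: attacked by Qg5; h7: attacked by Kh6; g8: attacked by Qg5.
Legal moves for White: none.
Not in check and no legal moves → stalemate.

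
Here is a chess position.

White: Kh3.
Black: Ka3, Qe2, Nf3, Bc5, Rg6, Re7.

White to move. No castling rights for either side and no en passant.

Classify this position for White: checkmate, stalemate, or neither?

stalemate

White to move; white king on h3.
In check: no.
King squares — g2: attacked by Qe2; h2: attacked by Qe2; g3: attacked by Rg6; g4: attacked by Rg6; h4: attacked by Nf3.
Legal moves for White: none.
Not in check and no legal moves → stalemate.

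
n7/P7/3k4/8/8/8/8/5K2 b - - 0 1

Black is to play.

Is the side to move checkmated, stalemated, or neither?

neither

Black to move; black king on d6.
In check: no.
Legal moves for Black: Nc7, Nb6, Ke7, Kd7, Kc7, Ke6, Kc6, Ke5, Kd5, Kc5.
Black has 10 legal moves and is not in check → neither.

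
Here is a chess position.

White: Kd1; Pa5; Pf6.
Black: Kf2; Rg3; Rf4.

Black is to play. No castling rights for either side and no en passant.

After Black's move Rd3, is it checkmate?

no

After Rd3: white king on d1; in check: yes, from the black rook on d3.
White has 2 legal replies: Kc2, Kc1.
In check but a legal move exists → not checkmate.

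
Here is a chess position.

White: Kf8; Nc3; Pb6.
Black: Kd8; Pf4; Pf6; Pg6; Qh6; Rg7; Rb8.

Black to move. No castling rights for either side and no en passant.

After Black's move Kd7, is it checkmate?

After Kd7: white king on f8; in check: yes, from the black rook on b8.
King squares — e7: attacked by Kd7; f7: attacked by Rg7; g7: attacked by Qh6; e8: attacked by Kd7; g8: attacked by Rg7.
White has no legal moves → checkmate.

yes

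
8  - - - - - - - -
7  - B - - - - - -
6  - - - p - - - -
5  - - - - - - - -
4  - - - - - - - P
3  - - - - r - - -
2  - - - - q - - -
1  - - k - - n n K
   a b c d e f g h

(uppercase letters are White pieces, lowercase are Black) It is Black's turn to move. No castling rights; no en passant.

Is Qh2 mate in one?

yes

After Qh2: white king on h1; in check: yes, from the black queen on h2.
King squares — g1: attacked by Qh2; g2: attacked by Qh2; h2: attacked by Nf1.
White has no legal moves → checkmate.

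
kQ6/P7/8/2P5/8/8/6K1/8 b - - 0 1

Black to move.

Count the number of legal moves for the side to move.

Black to move; king on a8.
In check: yes, from the white queen on b8.
Legal moves: none.
Count: 0.

0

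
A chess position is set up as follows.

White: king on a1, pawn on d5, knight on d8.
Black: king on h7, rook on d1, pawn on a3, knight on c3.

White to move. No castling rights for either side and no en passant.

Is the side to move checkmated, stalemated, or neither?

White to move; white king on a1.
In check: yes, from the black rook on d1.
King squares — b1: attacked by Rd1; a2: attacked by Nc3; b2: attacked by Pa3.
Legal moves for White: none.
In check with no legal moves → checkmate.

checkmate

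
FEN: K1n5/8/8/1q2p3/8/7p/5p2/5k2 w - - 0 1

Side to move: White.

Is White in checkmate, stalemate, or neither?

stalemate

White to move; white king on a8.
In check: no.
King squares — a7: attacked by Nc8; b7: attacked by Qb5; b8: attacked by Qb5.
Legal moves for White: none.
Not in check and no legal moves → stalemate.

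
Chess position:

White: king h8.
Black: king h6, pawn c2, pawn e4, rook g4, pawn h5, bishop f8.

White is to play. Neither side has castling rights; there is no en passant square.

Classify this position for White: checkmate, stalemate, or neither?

stalemate

White to move; white king on h8.
In check: no.
King squares — g7: attacked by Rg4; h7: attacked by Kh6; g8: attacked by Rg4.
Legal moves for White: none.
Not in check and no legal moves → stalemate.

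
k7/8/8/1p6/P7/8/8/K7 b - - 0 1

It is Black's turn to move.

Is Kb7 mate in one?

no

After Kb7: white king on a1; in check: no.
White is not in check, so this cannot be checkmate.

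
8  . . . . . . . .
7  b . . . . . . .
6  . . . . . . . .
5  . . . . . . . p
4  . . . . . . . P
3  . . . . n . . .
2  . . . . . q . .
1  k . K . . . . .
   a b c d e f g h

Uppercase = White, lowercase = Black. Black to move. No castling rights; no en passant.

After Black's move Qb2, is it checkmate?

yes

After Qb2: white king on c1; in check: yes, from the black queen on b2.
King squares — b1: attacked by Ka1; d1: attacked by Ne3; b2: attacked by Ka1; c2: attacked by Qb2; d2: attacked by Qb2.
White has no legal moves → checkmate.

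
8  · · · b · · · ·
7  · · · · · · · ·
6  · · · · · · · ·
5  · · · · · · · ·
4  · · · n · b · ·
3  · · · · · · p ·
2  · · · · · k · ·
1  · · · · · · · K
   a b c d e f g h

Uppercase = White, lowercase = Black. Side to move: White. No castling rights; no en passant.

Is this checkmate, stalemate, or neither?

White to move; white king on h1.
In check: no.
King squares — g1: attacked by Kf2; g2: attacked by Kf2; h2: attacked by Pg3.
Legal moves for White: none.
Not in check and no legal moves → stalemate.

stalemate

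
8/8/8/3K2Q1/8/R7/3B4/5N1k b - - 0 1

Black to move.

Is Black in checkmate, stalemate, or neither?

Black to move; black king on h1.
In check: no.
King squares — g1: attacked by Qg5; g2: attacked by Qg5; h2: attacked by Nf1.
Legal moves for Black: none.
Not in check and no legal moves → stalemate.

stalemate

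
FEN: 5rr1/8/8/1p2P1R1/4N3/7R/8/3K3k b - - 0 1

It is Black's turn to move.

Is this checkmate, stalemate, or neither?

Black to move; black king on h1.
In check: yes, from the white rook on h3.
King squares — g1: attacked by Rg5; g2: attacked by Rg5; h2: attacked by Rh3.
Legal moves for Black: none.
In check with no legal moves → checkmate.

checkmate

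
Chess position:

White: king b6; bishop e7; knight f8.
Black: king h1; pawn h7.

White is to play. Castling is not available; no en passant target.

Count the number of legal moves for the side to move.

White to move; king on b6.
In check: no.
Legal moves: Nxh7, Nd7, Ng6, Ne6, Bd8, Bf6, Bd6, Bg5, Bc5, Bh4, Bb4, Ba3, Kc7, Kb7, Ka7, Kc6, Ka6, Kc5, Kb5, Ka5.
Count: 20.

20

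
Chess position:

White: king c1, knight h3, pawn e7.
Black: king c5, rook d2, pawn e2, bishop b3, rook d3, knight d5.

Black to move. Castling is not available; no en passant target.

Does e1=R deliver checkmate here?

yes

After e1=R: white king on c1; in check: yes, from the black rook on e1.
King squares — b1: attacked by Re1; d1: attacked by Re1; b2: attacked by Rd2; c2: attacked by Rd2; d2: attacked by Rd3.
White has no legal moves → checkmate.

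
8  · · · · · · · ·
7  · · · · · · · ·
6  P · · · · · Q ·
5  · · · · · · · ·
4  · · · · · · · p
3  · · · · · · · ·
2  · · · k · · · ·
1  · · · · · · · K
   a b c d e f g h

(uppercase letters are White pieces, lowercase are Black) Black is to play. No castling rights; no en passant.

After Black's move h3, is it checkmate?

After h3: white king on h1; in check: no.
White is not in check, so this cannot be checkmate.

no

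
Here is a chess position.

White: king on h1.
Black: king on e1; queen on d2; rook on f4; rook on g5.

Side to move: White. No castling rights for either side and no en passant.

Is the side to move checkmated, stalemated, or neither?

stalemate

White to move; white king on h1.
In check: no.
King squares — g1: attacked by Rg5; g2: attacked by Qd2; h2: attacked by Qd2.
Legal moves for White: none.
Not in check and no legal moves → stalemate.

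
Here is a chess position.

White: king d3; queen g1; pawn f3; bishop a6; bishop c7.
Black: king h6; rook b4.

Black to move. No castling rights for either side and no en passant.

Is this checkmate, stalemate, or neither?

neither

Black to move; black king on h6.
In check: no.
Legal moves for Black: Kh7, Kh5, Rb8, Rb7, Rb6, Rb5, Rh4, Rg4, Rf4, Re4, Rd4+, Rc4, Ra4, Rb3+, Rb2, Rb1.
Black has 16 legal moves and is not in check → neither.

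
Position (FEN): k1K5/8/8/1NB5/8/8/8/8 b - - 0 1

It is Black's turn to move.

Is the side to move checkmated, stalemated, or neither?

Black to move; black king on a8.
In check: no.
King squares — a7: attacked by Nb5; b7: attacked by Kc8; b8: attacked by Kc8.
Legal moves for Black: none.
Not in check and no legal moves → stalemate.

stalemate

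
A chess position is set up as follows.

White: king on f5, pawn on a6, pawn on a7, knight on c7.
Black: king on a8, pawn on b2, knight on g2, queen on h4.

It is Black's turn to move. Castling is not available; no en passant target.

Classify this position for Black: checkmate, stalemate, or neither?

neither

Black to move; black king on a8.
In check: yes, from the white knight on c7.
King squares — a7: available; b7: attacked by Pa6; b8: attacked by Pa7.
Legal moves for Black: Kxa7.
Black is in check but has 1 legal move → neither.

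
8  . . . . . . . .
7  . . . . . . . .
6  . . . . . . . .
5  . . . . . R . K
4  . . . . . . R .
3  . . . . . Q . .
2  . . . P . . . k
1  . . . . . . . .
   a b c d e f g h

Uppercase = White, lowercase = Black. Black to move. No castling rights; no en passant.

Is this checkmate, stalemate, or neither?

Black to move; black king on h2.
In check: no.
King squares — g1: attacked by Rg4; h1: attacked by Qf3; g2: attacked by Qf3; g3: attacked by Qf3; h3: attacked by Qf3.
Legal moves for Black: none.
Not in check and no legal moves → stalemate.

stalemate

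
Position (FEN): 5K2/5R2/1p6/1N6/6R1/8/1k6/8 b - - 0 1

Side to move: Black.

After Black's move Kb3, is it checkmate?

no

After Kb3: white king on f8; in check: no.
White is not in check, so this cannot be checkmate.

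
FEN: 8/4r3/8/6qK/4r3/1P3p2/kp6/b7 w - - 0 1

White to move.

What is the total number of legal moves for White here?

White to move; king on h5.
In check: yes, from the black queen on g5.
Legal moves: Kxg5.
Count: 1.

1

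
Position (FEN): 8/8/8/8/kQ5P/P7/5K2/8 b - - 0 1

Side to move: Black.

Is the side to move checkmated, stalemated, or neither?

checkmate

Black to move; black king on a4.
In check: yes, from the white queen on b4.
King squares — a3: attacked by Qb4; b3: attacked by Qb4; b4: attacked by Pa3; a5: attacked by Qb4; b5: attacked by Qb4.
Legal moves for Black: none.
In check with no legal moves → checkmate.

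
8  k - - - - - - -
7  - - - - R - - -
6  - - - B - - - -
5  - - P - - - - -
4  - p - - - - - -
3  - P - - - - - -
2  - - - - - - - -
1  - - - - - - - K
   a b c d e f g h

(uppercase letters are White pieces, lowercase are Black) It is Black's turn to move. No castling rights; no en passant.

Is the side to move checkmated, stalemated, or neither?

stalemate

Black to move; black king on a8.
In check: no.
King squares — a7: attacked by Re7; b7: attacked by Re7; b8: attacked by Bd6.
Legal moves for Black: none.
Not in check and no legal moves → stalemate.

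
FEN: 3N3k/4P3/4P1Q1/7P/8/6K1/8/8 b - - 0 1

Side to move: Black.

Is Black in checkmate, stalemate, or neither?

Black to move; black king on h8.
In check: no.
King squares — g7: attacked by Qg6; h7: attacked by Qg6; g8: attacked by Qg6.
Legal moves for Black: none.
Not in check and no legal moves → stalemate.

stalemate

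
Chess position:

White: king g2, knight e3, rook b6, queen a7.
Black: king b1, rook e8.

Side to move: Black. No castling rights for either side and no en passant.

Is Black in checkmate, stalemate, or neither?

neither

Black to move; black king on b1.
In check: yes, from the white rook on b6.
King squares — a1: attacked by Qa7; c1: available; a2: attacked by Qa7; b2: attacked by Rb6; c2: attacked by Ne3.
Legal moves for Black: Kc1.
Black is in check but has 1 legal move → neither.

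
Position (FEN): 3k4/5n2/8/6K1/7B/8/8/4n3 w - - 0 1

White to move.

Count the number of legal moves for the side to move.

6

White to move; king on g5.
In check: yes, from the black knight on f7.
Legal moves: Kg6+, Kf6, Kh5+, Kf5+, Kg4+, Kf4+.
Count: 6.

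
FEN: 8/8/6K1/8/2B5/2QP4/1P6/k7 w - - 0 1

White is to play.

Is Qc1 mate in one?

yes

After Qc1: black king on a1; in check: yes, from the white queen on c1.
King squares — b1: attacked by Qc1; a2: attacked by Bc4; b2: attacked by Qc1.
Black has no legal moves → checkmate.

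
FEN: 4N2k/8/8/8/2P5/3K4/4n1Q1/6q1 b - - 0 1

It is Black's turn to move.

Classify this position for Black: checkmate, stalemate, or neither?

Black to move; black king on h8.
In check: no.
Legal moves for Black include: Kh7, Nf4+, Nd4, Ng3, Nc3, Nc1+, Qa7, Qb6, Qc5, Qd4+, Qe3+, Qh2, Qxg2, Qf2, Qh1, Qf1, Qe1, Qd1+, ... (list truncated; more exist).
Black has legal moves and is not in check → neither.

neither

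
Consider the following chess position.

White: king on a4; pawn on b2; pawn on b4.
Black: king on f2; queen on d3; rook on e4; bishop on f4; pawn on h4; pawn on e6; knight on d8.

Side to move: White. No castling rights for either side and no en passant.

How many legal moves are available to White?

2

White to move; king on a4.
In check: no.
Legal moves: Ka5, b3.
Count: 2.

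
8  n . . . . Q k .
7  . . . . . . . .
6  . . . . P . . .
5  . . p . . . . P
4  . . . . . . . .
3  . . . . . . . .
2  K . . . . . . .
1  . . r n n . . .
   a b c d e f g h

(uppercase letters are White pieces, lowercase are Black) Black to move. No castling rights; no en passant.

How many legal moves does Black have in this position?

Black to move; king on g8.
In check: yes, from the white queen on f8.
Legal moves: Kxf8, Kh7.
Count: 2.

2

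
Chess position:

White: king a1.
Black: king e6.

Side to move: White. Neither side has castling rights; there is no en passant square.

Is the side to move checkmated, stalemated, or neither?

White to move; white king on a1.
In check: no.
Legal moves for White: Kb2, Ka2, Kb1.
White has 3 legal moves and is not in check → neither.

neither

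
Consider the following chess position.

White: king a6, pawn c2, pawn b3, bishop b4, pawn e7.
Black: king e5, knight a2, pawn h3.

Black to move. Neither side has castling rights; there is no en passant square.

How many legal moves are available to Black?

11

Black to move; king on e5.
In check: no.
Legal moves: Kf6, Ke6, Kf5, Kd5, Kf4, Ke4, Kd4, Nxb4+, Nc3, Nc1, h2.
Count: 11.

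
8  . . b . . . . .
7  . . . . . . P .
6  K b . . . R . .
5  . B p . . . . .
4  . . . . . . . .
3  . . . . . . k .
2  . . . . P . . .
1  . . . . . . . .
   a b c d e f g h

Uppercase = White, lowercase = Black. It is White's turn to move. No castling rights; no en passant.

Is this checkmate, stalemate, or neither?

White to move; white king on a6.
In check: yes, from the black bishop on c8.
King squares — a5: attacked by Bb6; b5: own bishop; b6: available; a7: attacked by Bb6; b7: attacked by Bc8.
Legal moves for White: Kxb6.
White is in check but has 1 legal move → neither.

neither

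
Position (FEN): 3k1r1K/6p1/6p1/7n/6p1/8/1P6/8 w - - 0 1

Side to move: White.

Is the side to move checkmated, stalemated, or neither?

White to move; white king on h8.
In check: yes, from the black rook on f8.
King squares — g7: attacked by Nh5; h7: available; g8: attacked by Rf8.
Legal moves for White: Kh7.
White is in check but has 1 legal move → neither.

neither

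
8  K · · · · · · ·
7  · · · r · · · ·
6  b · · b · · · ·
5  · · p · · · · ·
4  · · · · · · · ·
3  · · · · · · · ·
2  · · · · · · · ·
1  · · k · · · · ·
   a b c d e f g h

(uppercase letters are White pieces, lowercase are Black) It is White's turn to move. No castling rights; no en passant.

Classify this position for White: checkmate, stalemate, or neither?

White to move; white king on a8.
In check: no.
King squares — a7: attacked by Rd7; b7: attacked by Ba6; b8: attacked by Bd6.
Legal moves for White: none.
Not in check and no legal moves → stalemate.

stalemate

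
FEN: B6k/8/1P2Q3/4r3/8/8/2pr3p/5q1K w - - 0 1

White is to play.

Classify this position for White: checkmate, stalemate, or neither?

White to move; white king on h1.
In check: yes, from the black queen on f1.
King squares — g1: attacked by Qf1; g2: attacked by Qf1; h2: attacked by Rd2.
Legal moves for White: none.
In check with no legal moves → checkmate.

checkmate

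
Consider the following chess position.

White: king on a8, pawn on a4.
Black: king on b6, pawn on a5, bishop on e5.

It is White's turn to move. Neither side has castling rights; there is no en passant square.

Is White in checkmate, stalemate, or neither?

stalemate

White to move; white king on a8.
In check: no.
King squares — a7: attacked by Kb6; b7: attacked by Kb6; b8: attacked by Be5.
Legal moves for White: none.
Not in check and no legal moves → stalemate.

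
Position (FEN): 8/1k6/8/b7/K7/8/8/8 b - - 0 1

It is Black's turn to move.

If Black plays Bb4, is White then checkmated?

no

After Bb4: white king on a4; in check: no.
White is not in check, so this cannot be checkmate.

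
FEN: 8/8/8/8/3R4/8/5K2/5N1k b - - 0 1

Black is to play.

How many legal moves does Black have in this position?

Black to move; king on h1.
In check: no.
Legal moves: none.
Count: 0.

0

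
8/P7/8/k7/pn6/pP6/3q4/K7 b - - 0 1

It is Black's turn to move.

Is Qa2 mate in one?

yes

After Qa2: white king on a1; in check: yes, from the black queen on a2.
King squares — b1: attacked by Qa2; a2: attacked by Nb4; b2: attacked by Qa2.
White has no legal moves → checkmate.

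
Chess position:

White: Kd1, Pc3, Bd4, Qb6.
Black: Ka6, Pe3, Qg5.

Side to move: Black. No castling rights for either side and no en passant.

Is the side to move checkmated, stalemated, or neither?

Black to move; black king on a6.
In check: yes, from the white queen on b6.
King squares — a5: attacked by Qb6; b5: attacked by Qb6; b6: attacked by Bd4; a7: attacked by Qb6; b7: attacked by Qb6.
Legal moves for Black: none.
In check with no legal moves → checkmate.

checkmate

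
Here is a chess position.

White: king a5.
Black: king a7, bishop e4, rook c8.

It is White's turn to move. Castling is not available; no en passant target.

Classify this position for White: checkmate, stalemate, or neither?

White to move; white king on a5.
In check: no.
Legal moves for White: Kb5, Kb4, Ka4.
White has 3 legal moves and is not in check → neither.

neither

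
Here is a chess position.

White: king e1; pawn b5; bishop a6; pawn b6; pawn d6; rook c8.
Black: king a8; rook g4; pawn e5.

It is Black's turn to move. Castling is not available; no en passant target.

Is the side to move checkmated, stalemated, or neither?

checkmate

Black to move; black king on a8.
In check: yes, from the white rook on c8.
King squares — a7: attacked by Pb6; b7: attacked by Ba6; b8: attacked by Rc8.
Legal moves for Black: none.
In check with no legal moves → checkmate.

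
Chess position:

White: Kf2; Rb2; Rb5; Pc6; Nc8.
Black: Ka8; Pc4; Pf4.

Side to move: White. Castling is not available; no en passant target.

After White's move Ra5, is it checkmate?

After Ra5: black king on a8; in check: yes, from the white rook on a5.
King squares — a7: attacked by Ra5; b7: attacked by Rb2; b8: attacked by Rb2.
Black has no legal moves → checkmate.

yes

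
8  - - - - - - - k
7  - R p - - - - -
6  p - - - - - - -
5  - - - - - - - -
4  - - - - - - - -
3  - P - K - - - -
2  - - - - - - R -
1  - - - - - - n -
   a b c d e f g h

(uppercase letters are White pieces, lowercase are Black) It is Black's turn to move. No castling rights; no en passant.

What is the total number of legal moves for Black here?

Black to move; king on h8.
In check: no.
Legal moves: Kh7, Nh3, Nf3, Ne2, c6, a5, c5.
Count: 7.

7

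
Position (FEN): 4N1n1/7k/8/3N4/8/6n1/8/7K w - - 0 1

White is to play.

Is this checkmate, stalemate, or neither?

White to move; white king on h1.
In check: yes, from the black knight on g3.
King squares — g1: available; g2: available; h2: available.
Legal moves for White: Kh2, Kg2, Kg1.
White is in check but has 3 legal moves → neither.

neither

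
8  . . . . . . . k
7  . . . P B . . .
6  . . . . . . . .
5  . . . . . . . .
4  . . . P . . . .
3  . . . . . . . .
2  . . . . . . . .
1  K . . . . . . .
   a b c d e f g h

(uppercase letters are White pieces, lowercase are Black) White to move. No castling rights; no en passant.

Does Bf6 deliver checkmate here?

no

After Bf6: black king on h8; in check: yes, from the white bishop on f6.
Black has 2 legal replies: Kg8, Kh7.
In check but a legal move exists → not checkmate.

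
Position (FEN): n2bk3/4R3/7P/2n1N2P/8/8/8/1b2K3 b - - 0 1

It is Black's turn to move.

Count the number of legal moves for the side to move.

3

Black to move; king on e8.
In check: yes, from the white rook on e7.
Legal moves: Kf8, Kxe7, Bxe7.
Count: 3.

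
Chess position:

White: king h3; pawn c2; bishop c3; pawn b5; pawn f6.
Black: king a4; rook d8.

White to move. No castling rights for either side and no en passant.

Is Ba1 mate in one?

no

After Ba1: black king on a4; in check: no.
Black is not in check, so this cannot be checkmate.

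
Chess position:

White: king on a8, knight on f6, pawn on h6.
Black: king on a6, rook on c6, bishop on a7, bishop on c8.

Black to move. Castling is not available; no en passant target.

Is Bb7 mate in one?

After Bb7: white king on a8; in check: yes, from the black bishop on b7.
King squares — a7: attacked by Ka6; b7: attacked by Ka6; b8: attacked by Ba7.
White has no legal moves → checkmate.

yes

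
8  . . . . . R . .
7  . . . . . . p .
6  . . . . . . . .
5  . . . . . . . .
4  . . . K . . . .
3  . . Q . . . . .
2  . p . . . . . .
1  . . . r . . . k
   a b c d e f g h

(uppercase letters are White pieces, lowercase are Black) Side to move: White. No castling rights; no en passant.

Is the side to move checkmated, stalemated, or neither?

White to move; white king on d4.
In check: yes, from the black rook on d1.
Legal moves for White: Ke5, Kc5, Ke4, Kc4, Ke3, Qd3, Qd2.
White is in check but has 7 legal moves → neither.

neither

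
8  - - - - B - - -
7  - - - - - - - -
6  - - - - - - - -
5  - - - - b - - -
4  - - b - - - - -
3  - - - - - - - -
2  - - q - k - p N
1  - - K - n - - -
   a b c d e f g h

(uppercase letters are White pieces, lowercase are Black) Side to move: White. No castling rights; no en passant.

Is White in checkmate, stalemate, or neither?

checkmate

White to move; white king on c1.
In check: yes, from the black queen on c2.
King squares — b1: attacked by Qc2; d1: attacked by Qc2; b2: attacked by Qc2; c2: attacked by Ne1; d2: attacked by Qc2.
Legal moves for White: none.
In check with no legal moves → checkmate.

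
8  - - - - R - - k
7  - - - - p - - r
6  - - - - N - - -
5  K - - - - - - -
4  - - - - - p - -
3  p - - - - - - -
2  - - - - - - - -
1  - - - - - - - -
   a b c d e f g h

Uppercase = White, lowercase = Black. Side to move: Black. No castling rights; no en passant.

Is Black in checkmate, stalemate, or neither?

checkmate

Black to move; black king on h8.
In check: yes, from the white rook on e8.
King squares — g7: attacked by Ne6; h7: own rook; g8: attacked by Re8.
Legal moves for Black: none.
In check with no legal moves → checkmate.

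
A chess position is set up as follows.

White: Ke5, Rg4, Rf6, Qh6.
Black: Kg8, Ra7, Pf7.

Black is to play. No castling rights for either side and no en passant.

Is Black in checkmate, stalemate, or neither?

checkmate

Black to move; black king on g8.
In check: yes, from the white rook on g4.
King squares — f7: own pawn; g7: attacked by Rg4; h7: attacked by Qh6; f8: attacked by Qh6; h8: attacked by Qh6.
Legal moves for Black: none.
In check with no legal moves → checkmate.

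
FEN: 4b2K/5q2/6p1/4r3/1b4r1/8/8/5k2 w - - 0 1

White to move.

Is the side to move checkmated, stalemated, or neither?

stalemate

White to move; white king on h8.
In check: no.
King squares — g7: attacked by Qf7; h7: attacked by Qf7; g8: attacked by Qf7.
Legal moves for White: none.
Not in check and no legal moves → stalemate.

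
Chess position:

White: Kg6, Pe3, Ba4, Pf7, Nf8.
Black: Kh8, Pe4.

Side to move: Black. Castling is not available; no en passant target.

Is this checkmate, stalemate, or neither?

Black to move; black king on h8.
In check: no.
King squares — g7: attacked by Kg6; h7: attacked by Kg6; g8: attacked by Pf7.
Legal moves for Black: none.
Not in check and no legal moves → stalemate.

stalemate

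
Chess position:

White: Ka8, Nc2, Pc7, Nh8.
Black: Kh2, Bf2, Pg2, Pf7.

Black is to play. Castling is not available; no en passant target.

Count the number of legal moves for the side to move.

Black to move; king on h2.
In check: no.
Legal moves: Kh3, Kg3, Kh1, Kg1, Ba7, Bb6, Bc5, Bh4, Bd4, Bg3, Be3, Bg1, Be1, f6, g1=Q, g1=R, g1=B, g1=N, f5.
Count: 19.

19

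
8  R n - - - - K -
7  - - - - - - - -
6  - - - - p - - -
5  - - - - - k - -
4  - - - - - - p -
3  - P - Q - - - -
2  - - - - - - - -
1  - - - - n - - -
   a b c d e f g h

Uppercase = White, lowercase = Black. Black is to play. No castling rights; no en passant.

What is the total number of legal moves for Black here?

5

Black to move; king on f5.
In check: yes, from the white queen on d3.
Legal moves: Kf6, Kg5, Ke5, Kf4, Nxd3.
Count: 5.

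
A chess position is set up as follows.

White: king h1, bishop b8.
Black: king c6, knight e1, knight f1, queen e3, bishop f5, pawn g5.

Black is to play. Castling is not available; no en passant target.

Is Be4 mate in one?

yes

After Be4: white king on h1; in check: yes, from the black bishop on e4.
King squares — g1: attacked by Qe3; g2: attacked by Ne1; h2: attacked by Nf1.
White has no legal moves → checkmate.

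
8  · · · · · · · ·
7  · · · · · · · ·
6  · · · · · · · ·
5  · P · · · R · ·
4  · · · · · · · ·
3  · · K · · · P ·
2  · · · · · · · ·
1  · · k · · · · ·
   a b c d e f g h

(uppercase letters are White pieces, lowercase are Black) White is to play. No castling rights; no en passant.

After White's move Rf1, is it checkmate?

After Rf1: black king on c1; in check: yes, from the white rook on f1.
King squares — b1: attacked by Rf1; d1: attacked by Rf1; b2: attacked by Kc3; c2: attacked by Kc3; d2: attacked by Kc3.
Black has no legal moves → checkmate.

yes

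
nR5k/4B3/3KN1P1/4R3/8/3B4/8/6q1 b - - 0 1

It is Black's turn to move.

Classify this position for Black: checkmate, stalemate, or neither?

checkmate

Black to move; black king on h8.
In check: yes, from the white rook on b8.
King squares — g7: attacked by Ne6; h7: attacked by Pg6; g8: attacked by Rb8.
Legal moves for Black: none.
In check with no legal moves → checkmate.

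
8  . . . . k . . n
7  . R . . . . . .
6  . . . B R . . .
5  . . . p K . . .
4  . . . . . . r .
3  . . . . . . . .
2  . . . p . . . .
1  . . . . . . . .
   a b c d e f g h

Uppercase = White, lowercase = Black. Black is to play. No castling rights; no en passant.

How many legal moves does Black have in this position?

Black to move; king on e8.
In check: yes, from the white rook on e6.
Legal moves: Kd8.
Count: 1.

1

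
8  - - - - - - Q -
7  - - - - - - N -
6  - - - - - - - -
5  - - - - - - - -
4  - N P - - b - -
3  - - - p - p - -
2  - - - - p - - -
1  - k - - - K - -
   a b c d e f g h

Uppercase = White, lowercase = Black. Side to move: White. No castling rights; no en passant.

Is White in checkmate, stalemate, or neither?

White to move; white king on f1.
In check: yes, from the black pawn on e2.
Legal moves for White: Kf2, Kg1, Ke1.
White is in check but has 3 legal moves → neither.

neither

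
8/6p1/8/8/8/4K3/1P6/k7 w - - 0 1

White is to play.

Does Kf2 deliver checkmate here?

After Kf2: black king on a1; in check: no.
Black is not in check, so this cannot be checkmate.

no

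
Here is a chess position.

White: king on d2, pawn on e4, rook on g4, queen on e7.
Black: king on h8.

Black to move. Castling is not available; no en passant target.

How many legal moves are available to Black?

0

Black to move; king on h8.
In check: no.
Legal moves: none.
Count: 0.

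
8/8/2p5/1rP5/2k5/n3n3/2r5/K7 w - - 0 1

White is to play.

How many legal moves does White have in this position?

0

White to move; king on a1.
In check: no.
Legal moves: none.
Count: 0.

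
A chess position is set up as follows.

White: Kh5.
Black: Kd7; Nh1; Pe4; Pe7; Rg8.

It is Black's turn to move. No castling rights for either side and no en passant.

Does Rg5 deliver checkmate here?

After Rg5: white king on h5; in check: yes, from the black rook on g5.
White has 3 legal replies: Kh6, Kxg5, Kh4.
In check but a legal move exists → not checkmate.

no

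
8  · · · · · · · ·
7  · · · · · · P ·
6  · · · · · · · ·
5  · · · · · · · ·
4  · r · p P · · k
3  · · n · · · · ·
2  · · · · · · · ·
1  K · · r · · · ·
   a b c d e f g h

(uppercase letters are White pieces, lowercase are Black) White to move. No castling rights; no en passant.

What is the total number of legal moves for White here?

0

White to move; king on a1.
In check: yes, from the black rook on d1.
Legal moves: none.
Count: 0.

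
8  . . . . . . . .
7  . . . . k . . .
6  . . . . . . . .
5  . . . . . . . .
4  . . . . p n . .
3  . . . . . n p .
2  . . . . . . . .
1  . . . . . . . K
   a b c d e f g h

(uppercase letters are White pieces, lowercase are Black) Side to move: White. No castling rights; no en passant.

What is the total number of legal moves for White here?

0

White to move; king on h1.
In check: no.
Legal moves: none.
Count: 0.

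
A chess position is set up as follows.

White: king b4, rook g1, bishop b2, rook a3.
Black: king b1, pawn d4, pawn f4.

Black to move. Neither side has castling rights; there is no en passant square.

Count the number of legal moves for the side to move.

Black to move; king on b1.
In check: yes, from the white rook on g1.
Legal moves: Kc2, Kxb2.
Count: 2.

2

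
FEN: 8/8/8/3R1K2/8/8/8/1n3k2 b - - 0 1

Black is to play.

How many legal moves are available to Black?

Black to move; king on f1.
In check: no.
Legal moves: Kg2, Kf2, Ke2, Kg1, Ke1, Nc3, Na3, Nd2.
Count: 8.

8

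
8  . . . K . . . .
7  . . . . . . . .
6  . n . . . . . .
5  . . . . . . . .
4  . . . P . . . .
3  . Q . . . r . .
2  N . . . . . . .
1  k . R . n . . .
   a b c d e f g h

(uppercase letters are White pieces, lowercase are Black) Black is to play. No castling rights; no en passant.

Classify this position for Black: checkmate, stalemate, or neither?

checkmate

Black to move; black king on a1.
In check: yes, from the white rook on c1.
King squares — b1: attacked by Rc1; a2: attacked by Qb3; b2: attacked by Qb3.
Legal moves for Black: none.
In check with no legal moves → checkmate.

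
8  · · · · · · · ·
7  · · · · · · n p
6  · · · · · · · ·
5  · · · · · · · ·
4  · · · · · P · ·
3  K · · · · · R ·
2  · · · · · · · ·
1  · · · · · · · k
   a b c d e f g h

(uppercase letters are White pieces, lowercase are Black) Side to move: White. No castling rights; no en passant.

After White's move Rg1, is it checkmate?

no

After Rg1: black king on h1; in check: yes, from the white rook on g1.
Black has 2 legal replies: Kh2, Kxg1.
In check but a legal move exists → not checkmate.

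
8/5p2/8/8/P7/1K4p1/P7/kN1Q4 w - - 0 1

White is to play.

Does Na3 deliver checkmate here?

After Na3: black king on a1; in check: yes, from the white queen on d1.
King squares — b1: attacked by Qd1; a2: attacked by Kb3; b2: attacked by Kb3.
Black has no legal moves → checkmate.

yes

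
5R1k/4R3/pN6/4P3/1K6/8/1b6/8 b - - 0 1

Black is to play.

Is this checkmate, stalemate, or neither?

Black to move; black king on h8.
In check: yes, from the white rook on f8.
King squares — g7: attacked by Re7; h7: attacked by Re7; g8: attacked by Rf8.
Legal moves for Black: none.
In check with no legal moves → checkmate.

checkmate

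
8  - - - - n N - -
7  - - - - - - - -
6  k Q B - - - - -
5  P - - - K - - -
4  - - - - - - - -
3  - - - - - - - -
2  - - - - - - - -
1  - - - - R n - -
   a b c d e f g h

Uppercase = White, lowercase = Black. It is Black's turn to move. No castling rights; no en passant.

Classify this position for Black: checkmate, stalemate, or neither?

checkmate

Black to move; black king on a6.
In check: yes, from the white queen on b6.
King squares — a5: attacked by Qb6; b5: attacked by Qb6; b6: attacked by Pa5; a7: attacked by Qb6; b7: attacked by Qb6.
Legal moves for Black: none.
In check with no legal moves → checkmate.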